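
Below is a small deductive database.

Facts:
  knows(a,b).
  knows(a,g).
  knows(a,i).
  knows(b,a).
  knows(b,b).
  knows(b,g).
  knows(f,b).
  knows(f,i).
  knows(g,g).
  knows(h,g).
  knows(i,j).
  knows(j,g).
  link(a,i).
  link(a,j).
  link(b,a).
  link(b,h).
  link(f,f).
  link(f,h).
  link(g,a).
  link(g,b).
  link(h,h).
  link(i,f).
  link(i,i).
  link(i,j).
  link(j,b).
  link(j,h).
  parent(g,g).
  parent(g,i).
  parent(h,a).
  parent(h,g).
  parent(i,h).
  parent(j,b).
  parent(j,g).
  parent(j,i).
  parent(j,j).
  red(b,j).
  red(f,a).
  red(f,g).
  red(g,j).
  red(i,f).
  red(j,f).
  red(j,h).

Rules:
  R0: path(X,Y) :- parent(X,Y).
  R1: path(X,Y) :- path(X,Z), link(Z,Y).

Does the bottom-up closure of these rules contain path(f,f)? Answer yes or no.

no

round 1: derive path(g,g) via R0 from parent(g,g)
round 1: derive path(g,i) via R0 from parent(g,i)
round 1: derive path(h,a) via R0 from parent(h,a)
round 1: derive path(h,g) via R0 from parent(h,g)
round 1: derive path(i,h) via R0 from parent(i,h)
round 1: derive path(j,b) via R0 from parent(j,b)
round 1: derive path(j,g) via R0 from parent(j,g)
round 1: derive path(j,i) via R0 from parent(j,i)
round 1: derive path(j,j) via R0 from parent(j,j)
round 2: derive path(g,a) via R1 from path(g,g), link(g,a)
round 2: derive path(g,b) via R1 from path(g,g), link(g,b)
round 2: derive path(g,f) via R1 from path(g,i), link(i,f)
round 2: derive path(g,j) via R1 from path(g,i), link(i,j)
round 2: derive path(h,b) via R1 from path(h,g), link(g,b)
round 2: derive path(h,i) via R1 from path(h,a), link(a,i)
round 2: derive path(h,j) via R1 from path(h,a), link(a,j)
round 2: derive path(j,a) via R1 from path(j,b), link(b,a)
round 2: derive path(j,f) via R1 from path(j,i), link(i,f)
round 2: derive path(j,h) via R1 from path(j,b), link(b,h)
round 3: derive path(g,h) via R1 from path(g,b), link(b,h)
round 3: derive path(h,f) via R1 from path(h,i), link(i,f)
round 3: derive path(h,h) via R1 from path(h,b), link(b,h)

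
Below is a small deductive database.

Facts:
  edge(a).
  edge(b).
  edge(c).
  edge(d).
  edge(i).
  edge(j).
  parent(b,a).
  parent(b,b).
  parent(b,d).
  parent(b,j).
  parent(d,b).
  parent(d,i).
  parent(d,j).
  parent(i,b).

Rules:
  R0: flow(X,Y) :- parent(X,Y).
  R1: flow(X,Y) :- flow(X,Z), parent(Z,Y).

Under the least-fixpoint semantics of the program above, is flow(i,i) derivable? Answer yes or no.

round 1: derive flow(b,a) via R0 from parent(b,a)
round 1: derive flow(b,b) via R0 from parent(b,b)
round 1: derive flow(b,d) via R0 from parent(b,d)
round 1: derive flow(b,j) via R0 from parent(b,j)
round 1: derive flow(d,b) via R0 from parent(d,b)
round 1: derive flow(d,i) via R0 from parent(d,i)
round 1: derive flow(d,j) via R0 from parent(d,j)
round 1: derive flow(i,b) via R0 from parent(i,b)
round 2: derive flow(b,i) via R1 from flow(b,d), parent(d,i)
round 2: derive flow(d,a) via R1 from flow(d,b), parent(b,a)
round 2: derive flow(d,d) via R1 from flow(d,b), parent(b,d)
round 2: derive flow(i,a) via R1 from flow(i,b), parent(b,a)
round 2: derive flow(i,d) via R1 from flow(i,b), parent(b,d)
round 2: derive flow(i,j) via R1 from flow(i,b), parent(b,j)
round 3: derive flow(i,i) via R1 from flow(i,d), parent(d,i)

yes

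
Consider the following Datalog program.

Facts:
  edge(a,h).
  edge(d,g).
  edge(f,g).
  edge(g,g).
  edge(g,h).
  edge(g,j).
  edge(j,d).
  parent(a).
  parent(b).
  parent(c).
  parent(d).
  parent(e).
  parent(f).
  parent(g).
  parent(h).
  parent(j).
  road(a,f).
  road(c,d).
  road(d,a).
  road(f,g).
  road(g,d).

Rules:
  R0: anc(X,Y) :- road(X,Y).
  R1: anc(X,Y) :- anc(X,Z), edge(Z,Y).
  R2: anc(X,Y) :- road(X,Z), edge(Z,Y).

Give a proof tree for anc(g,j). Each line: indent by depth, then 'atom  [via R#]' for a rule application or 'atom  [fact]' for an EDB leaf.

round 1: derive anc(a,f) via R0 from road(a,f)
round 1: derive anc(c,d) via R0 from road(c,d)
round 1: derive anc(d,a) via R0 from road(d,a)
round 1: derive anc(f,g) via R0 from road(f,g)
round 1: derive anc(g,d) via R0 from road(g,d)
round 1: derive anc(a,g) via R2 from road(a,f), edge(f,g)
round 1: derive anc(c,g) via R2 from road(c,d), edge(d,g)
round 1: derive anc(d,h) via R2 from road(d,a), edge(a,h)
round 1: derive anc(f,h) via R2 from road(f,g), edge(g,h)
round 1: derive anc(f,j) via R2 from road(f,g), edge(g,j)
round 1: derive anc(g,g) via R2 from road(g,d), edge(d,g)
round 2: derive anc(a,h) via R1 from anc(a,g), edge(g,h)
round 2: derive anc(a,j) via R1 from anc(a,g), edge(g,j)
round 2: derive anc(c,h) via R1 from anc(c,g), edge(g,h)
round 2: derive anc(c,j) via R1 from anc(c,g), edge(g,j)
round 2: derive anc(f,d) via R1 from anc(f,j), edge(j,d)
round 2: derive anc(g,h) via R1 from anc(g,g), edge(g,h)
round 2: derive anc(g,j) via R1 from anc(g,g), edge(g,j)
round 3: derive anc(a,d) via R1 from anc(a,j), edge(j,d)

anc(g,j)  [via R1]
  anc(g,g)  [via R2]
    road(g,d)  [fact]
    edge(d,g)  [fact]
  edge(g,j)  [fact]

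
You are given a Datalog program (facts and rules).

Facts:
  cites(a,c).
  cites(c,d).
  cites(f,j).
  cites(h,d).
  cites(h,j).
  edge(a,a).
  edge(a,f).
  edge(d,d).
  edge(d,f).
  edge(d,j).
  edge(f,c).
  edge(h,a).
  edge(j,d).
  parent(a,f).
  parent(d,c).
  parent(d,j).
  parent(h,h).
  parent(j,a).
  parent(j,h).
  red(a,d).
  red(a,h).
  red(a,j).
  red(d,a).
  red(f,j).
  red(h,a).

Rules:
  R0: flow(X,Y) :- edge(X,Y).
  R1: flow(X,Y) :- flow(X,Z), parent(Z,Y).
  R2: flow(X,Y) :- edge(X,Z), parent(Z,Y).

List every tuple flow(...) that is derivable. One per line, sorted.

flow(a,a)
flow(a,f)
flow(d,a)
flow(d,c)
flow(d,d)
flow(d,f)
flow(d,h)
flow(d,j)
flow(f,c)
flow(h,a)
flow(h,f)
flow(j,a)
flow(j,c)
flow(j,d)
flow(j,f)
flow(j,h)
flow(j,j)

round 1: derive flow(a,a) via R0 from edge(a,a)
round 1: derive flow(a,f) via R0 from edge(a,f)
round 1: derive flow(d,d) via R0 from edge(d,d)
round 1: derive flow(d,f) via R0 from edge(d,f)
round 1: derive flow(d,j) via R0 from edge(d,j)
round 1: derive flow(f,c) via R0 from edge(f,c)
round 1: derive flow(h,a) via R0 from edge(h,a)
round 1: derive flow(j,d) via R0 from edge(j,d)
round 1: derive flow(d,a) via R2 from edge(d,j), parent(j,a)
round 1: derive flow(d,c) via R2 from edge(d,d), parent(d,c)
round 1: derive flow(d,h) via R2 from edge(d,j), parent(j,h)
round 1: derive flow(h,f) via R2 from edge(h,a), parent(a,f)
round 1: derive flow(j,c) via R2 from edge(j,d), parent(d,c)
round 1: derive flow(j,j) via R2 from edge(j,d), parent(d,j)
round 2: derive flow(j,a) via R1 from flow(j,j), parent(j,a)
round 2: derive flow(j,h) via R1 from flow(j,j), parent(j,h)
round 3: derive flow(j,f) via R1 from flow(j,a), parent(a,f)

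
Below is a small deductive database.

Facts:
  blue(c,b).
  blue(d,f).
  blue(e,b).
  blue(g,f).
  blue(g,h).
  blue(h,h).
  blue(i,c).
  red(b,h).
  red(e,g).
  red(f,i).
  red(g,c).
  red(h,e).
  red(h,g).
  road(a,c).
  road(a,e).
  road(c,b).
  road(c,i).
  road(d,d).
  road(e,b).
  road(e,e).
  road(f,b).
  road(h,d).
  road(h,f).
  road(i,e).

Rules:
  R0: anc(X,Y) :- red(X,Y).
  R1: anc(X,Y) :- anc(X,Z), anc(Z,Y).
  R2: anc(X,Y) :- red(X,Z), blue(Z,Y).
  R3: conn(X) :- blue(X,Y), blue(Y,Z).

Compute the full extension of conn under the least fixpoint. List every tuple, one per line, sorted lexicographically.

round 1: derive conn(g) via R3 from blue(g,h), blue(h,h)
round 1: derive conn(h) via R3 from blue(h,h), blue(h,h)
round 1: derive conn(i) via R3 from blue(i,c), blue(c,b)

conn(g)
conn(h)
conn(i)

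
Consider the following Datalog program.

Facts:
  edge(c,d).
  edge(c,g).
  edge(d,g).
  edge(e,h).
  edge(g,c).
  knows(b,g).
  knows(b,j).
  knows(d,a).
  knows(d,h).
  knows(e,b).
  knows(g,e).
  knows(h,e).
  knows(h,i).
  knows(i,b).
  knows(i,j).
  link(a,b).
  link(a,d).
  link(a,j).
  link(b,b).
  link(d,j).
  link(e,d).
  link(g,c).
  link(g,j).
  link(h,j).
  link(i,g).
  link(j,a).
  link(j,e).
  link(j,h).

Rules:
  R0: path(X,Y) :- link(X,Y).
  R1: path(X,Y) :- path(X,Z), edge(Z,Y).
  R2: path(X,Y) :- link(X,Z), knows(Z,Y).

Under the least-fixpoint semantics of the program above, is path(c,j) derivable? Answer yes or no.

no

round 1: derive path(a,b) via R0 from link(a,b)
round 1: derive path(a,d) via R0 from link(a,d)
round 1: derive path(a,j) via R0 from link(a,j)
round 1: derive path(b,b) via R0 from link(b,b)
round 1: derive path(d,j) via R0 from link(d,j)
round 1: derive path(e,d) via R0 from link(e,d)
round 1: derive path(g,c) via R0 from link(g,c)
round 1: derive path(g,j) via R0 from link(g,j)
round 1: derive path(h,j) via R0 from link(h,j)
round 1: derive path(i,g) via R0 from link(i,g)
round 1: derive path(j,a) via R0 from link(j,a)
round 1: derive path(j,e) via R0 from link(j,e)
round 1: derive path(j,h) via R0 from link(j,h)
round 1: derive path(a,a) via R2 from link(a,d), knows(d,a)
round 1: derive path(a,g) via R2 from link(a,b), knows(b,g)
round 1: derive path(a,h) via R2 from link(a,d), knows(d,h)
round 1: derive path(b,g) via R2 from link(b,b), knows(b,g)
round 1: derive path(b,j) via R2 from link(b,b), knows(b,j)
round 1: derive path(e,a) via R2 from link(e,d), knows(d,a)
round 1: derive path(e,h) via R2 from link(e,d), knows(d,h)
round 1: derive path(i,e) via R2 from link(i,g), knows(g,e)
round 1: derive path(j,b) via R2 from link(j,e), knows(e,b)
round 1: derive path(j,i) via R2 from link(j,h), knows(h,i)
round 2: derive path(a,c) via R1 from path(a,g), edge(g,c)
round 2: derive path(b,c) via R1 from path(b,g), edge(g,c)
round 2: derive path(e,g) via R1 from path(e,d), edge(d,g)
round 2: derive path(g,d) via R1 from path(g,c), edge(c,d)
round 2: derive path(g,g) via R1 from path(g,c), edge(c,g)
round 2: derive path(i,c) via R1 from path(i,g), edge(g,c)
round 2: derive path(i,h) via R1 from path(i,e), edge(e,h)
round 3: derive path(b,d) via R1 from path(b,c), edge(c,d)
round 3: derive path(e,c) via R1 from path(e,g), edge(g,c)
round 3: derive path(i,d) via R1 from path(i,c), edge(c,d)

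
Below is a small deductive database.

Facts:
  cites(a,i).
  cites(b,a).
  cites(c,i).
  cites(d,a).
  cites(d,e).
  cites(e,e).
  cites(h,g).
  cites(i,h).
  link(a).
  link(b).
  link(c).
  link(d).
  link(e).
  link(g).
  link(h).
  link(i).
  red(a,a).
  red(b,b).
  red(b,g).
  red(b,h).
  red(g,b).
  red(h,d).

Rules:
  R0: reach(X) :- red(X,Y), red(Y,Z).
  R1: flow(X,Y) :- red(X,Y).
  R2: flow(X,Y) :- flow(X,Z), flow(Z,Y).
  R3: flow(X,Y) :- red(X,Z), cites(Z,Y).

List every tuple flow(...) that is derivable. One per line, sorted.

round 1: derive flow(a,a) via R1 from red(a,a)
round 1: derive flow(b,b) via R1 from red(b,b)
round 1: derive flow(b,g) via R1 from red(b,g)
round 1: derive flow(b,h) via R1 from red(b,h)
round 1: derive flow(g,b) via R1 from red(g,b)
round 1: derive flow(h,d) via R1 from red(h,d)
round 1: derive flow(a,i) via R3 from red(a,a), cites(a,i)
round 1: derive flow(b,a) via R3 from red(b,b), cites(b,a)
round 1: derive flow(g,a) via R3 from red(g,b), cites(b,a)
round 1: derive flow(h,a) via R3 from red(h,d), cites(d,a)
round 1: derive flow(h,e) via R3 from red(h,d), cites(d,e)
round 2: derive flow(b,d) via R2 from flow(b,h), flow(h,d)
round 2: derive flow(b,e) via R2 from flow(b,h), flow(h,e)
round 2: derive flow(b,i) via R2 from flow(b,a), flow(a,i)
round 2: derive flow(g,g) via R2 from flow(g,b), flow(b,g)
round 2: derive flow(g,h) via R2 from flow(g,b), flow(b,h)
round 2: derive flow(g,i) via R2 from flow(g,a), flow(a,i)
round 2: derive flow(h,i) via R2 from flow(h,a), flow(a,i)
round 3: derive flow(g,d) via R2 from flow(g,b), flow(b,d)
round 3: derive flow(g,e) via R2 from flow(g,b), flow(b,e)

flow(a,a)
flow(a,i)
flow(b,a)
flow(b,b)
flow(b,d)
flow(b,e)
flow(b,g)
flow(b,h)
flow(b,i)
flow(g,a)
flow(g,b)
flow(g,d)
flow(g,e)
flow(g,g)
flow(g,h)
flow(g,i)
flow(h,a)
flow(h,d)
flow(h,e)
flow(h,i)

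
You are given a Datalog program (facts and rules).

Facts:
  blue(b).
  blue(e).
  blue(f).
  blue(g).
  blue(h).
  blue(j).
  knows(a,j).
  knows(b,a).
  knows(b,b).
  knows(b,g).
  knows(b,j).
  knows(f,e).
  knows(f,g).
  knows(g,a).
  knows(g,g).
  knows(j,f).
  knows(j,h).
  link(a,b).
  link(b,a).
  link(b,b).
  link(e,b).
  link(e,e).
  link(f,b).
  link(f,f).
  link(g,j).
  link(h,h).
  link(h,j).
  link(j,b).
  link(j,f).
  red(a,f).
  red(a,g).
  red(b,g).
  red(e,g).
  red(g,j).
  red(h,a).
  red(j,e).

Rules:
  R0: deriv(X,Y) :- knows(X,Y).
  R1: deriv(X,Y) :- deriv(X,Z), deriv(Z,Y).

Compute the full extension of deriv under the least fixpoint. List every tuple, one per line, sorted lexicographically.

deriv(a,a)
deriv(a,e)
deriv(a,f)
deriv(a,g)
deriv(a,h)
deriv(a,j)
deriv(b,a)
deriv(b,b)
deriv(b,e)
deriv(b,f)
deriv(b,g)
deriv(b,h)
deriv(b,j)
deriv(f,a)
deriv(f,e)
deriv(f,f)
deriv(f,g)
deriv(f,h)
deriv(f,j)
deriv(g,a)
deriv(g,e)
deriv(g,f)
deriv(g,g)
deriv(g,h)
deriv(g,j)
deriv(j,a)
deriv(j,e)
deriv(j,f)
deriv(j,g)
deriv(j,h)
deriv(j,j)

round 1: derive deriv(a,j) via R0 from knows(a,j)
round 1: derive deriv(b,a) via R0 from knows(b,a)
round 1: derive deriv(b,b) via R0 from knows(b,b)
round 1: derive deriv(b,g) via R0 from knows(b,g)
round 1: derive deriv(b,j) via R0 from knows(b,j)
round 1: derive deriv(f,e) via R0 from knows(f,e)
round 1: derive deriv(f,g) via R0 from knows(f,g)
round 1: derive deriv(g,a) via R0 from knows(g,a)
round 1: derive deriv(g,g) via R0 from knows(g,g)
round 1: derive deriv(j,f) via R0 from knows(j,f)
round 1: derive deriv(j,h) via R0 from knows(j,h)
round 2: derive deriv(a,f) via R1 from deriv(a,j), deriv(j,f)
round 2: derive deriv(a,h) via R1 from deriv(a,j), deriv(j,h)
round 2: derive deriv(b,f) via R1 from deriv(b,j), deriv(j,f)
round 2: derive deriv(b,h) via R1 from deriv(b,j), deriv(j,h)
round 2: derive deriv(f,a) via R1 from deriv(f,g), deriv(g,a)
round 2: derive deriv(g,j) via R1 from deriv(g,a), deriv(a,j)
round 2: derive deriv(j,e) via R1 from deriv(j,f), deriv(f,e)
round 2: derive deriv(j,g) via R1 from deriv(j,f), deriv(f,g)
round 3: derive deriv(a,a) via R1 from deriv(a,f), deriv(f,a)
round 3: derive deriv(a,e) via R1 from deriv(a,f), deriv(f,e)
round 3: derive deriv(a,g) via R1 from deriv(a,f), deriv(f,g)
round 3: derive deriv(b,e) via R1 from deriv(b,f), deriv(f,e)
round 3: derive deriv(f,f) via R1 from deriv(f,a), deriv(a,f)
round 3: derive deriv(f,h) via R1 from deriv(f,a), deriv(a,h)
round 3: derive deriv(f,j) via R1 from deriv(f,a), deriv(a,j)
round 3: derive deriv(g,e) via R1 from deriv(g,j), deriv(j,e)
round 3: derive deriv(g,f) via R1 from deriv(g,a), deriv(a,f)
round 3: derive deriv(g,h) via R1 from deriv(g,a), deriv(a,h)
round 3: derive deriv(j,a) via R1 from deriv(j,f), deriv(f,a)
round 3: derive deriv(j,j) via R1 from deriv(j,g), deriv(g,j)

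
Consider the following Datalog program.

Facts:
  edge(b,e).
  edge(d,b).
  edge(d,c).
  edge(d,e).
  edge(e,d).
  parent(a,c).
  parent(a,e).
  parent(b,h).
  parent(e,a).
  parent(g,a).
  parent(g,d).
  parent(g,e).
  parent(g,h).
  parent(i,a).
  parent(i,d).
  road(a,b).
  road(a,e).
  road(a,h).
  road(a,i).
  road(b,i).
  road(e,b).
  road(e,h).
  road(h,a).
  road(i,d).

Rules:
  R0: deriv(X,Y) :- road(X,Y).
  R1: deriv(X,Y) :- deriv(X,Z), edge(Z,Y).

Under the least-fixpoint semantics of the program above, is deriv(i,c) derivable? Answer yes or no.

yes

round 1: derive deriv(a,b) via R0 from road(a,b)
round 1: derive deriv(a,e) via R0 from road(a,e)
round 1: derive deriv(a,h) via R0 from road(a,h)
round 1: derive deriv(a,i) via R0 from road(a,i)
round 1: derive deriv(b,i) via R0 from road(b,i)
round 1: derive deriv(e,b) via R0 from road(e,b)
round 1: derive deriv(e,h) via R0 from road(e,h)
round 1: derive deriv(h,a) via R0 from road(h,a)
round 1: derive deriv(i,d) via R0 from road(i,d)
round 2: derive deriv(a,d) via R1 from deriv(a,e), edge(e,d)
round 2: derive deriv(e,e) via R1 from deriv(e,b), edge(b,e)
round 2: derive deriv(i,b) via R1 from deriv(i,d), edge(d,b)
round 2: derive deriv(i,c) via R1 from deriv(i,d), edge(d,c)
round 2: derive deriv(i,e) via R1 from deriv(i,d), edge(d,e)
round 3: derive deriv(a,c) via R1 from deriv(a,d), edge(d,c)
round 3: derive deriv(e,d) via R1 from deriv(e,e), edge(e,d)
round 4: derive deriv(e,c) via R1 from deriv(e,d), edge(d,c)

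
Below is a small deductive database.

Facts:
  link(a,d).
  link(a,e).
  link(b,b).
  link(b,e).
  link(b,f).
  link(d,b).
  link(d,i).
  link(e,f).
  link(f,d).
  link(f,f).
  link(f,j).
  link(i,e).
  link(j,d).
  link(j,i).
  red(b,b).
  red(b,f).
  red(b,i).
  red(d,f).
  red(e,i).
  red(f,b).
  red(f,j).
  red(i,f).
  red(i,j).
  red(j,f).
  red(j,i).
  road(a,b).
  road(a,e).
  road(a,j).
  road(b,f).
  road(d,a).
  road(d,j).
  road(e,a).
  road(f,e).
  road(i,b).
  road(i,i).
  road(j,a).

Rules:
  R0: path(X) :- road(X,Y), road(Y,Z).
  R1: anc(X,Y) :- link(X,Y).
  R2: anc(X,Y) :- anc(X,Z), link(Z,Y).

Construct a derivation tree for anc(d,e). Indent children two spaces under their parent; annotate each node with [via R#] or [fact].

anc(d,e)  [via R2]
  anc(d,b)  [via R1]
    link(d,b)  [fact]
  link(b,e)  [fact]

round 1: derive anc(a,d) via R1 from link(a,d)
round 1: derive anc(a,e) via R1 from link(a,e)
round 1: derive anc(b,b) via R1 from link(b,b)
round 1: derive anc(b,e) via R1 from link(b,e)
round 1: derive anc(b,f) via R1 from link(b,f)
round 1: derive anc(d,b) via R1 from link(d,b)
round 1: derive anc(d,i) via R1 from link(d,i)
round 1: derive anc(e,f) via R1 from link(e,f)
round 1: derive anc(f,d) via R1 from link(f,d)
round 1: derive anc(f,f) via R1 from link(f,f)
round 1: derive anc(f,j) via R1 from link(f,j)
round 1: derive anc(i,e) via R1 from link(i,e)
round 1: derive anc(j,d) via R1 from link(j,d)
round 1: derive anc(j,i) via R1 from link(j,i)
round 2: derive anc(a,b) via R2 from anc(a,d), link(d,b)
round 2: derive anc(a,f) via R2 from anc(a,e), link(e,f)
round 2: derive anc(a,i) via R2 from anc(a,d), link(d,i)
round 2: derive anc(b,d) via R2 from anc(b,f), link(f,d)
round 2: derive anc(b,j) via R2 from anc(b,f), link(f,j)
round 2: derive anc(d,e) via R2 from anc(d,b), link(b,e)
round 2: derive anc(d,f) via R2 from anc(d,b), link(b,f)
round 2: derive anc(e,d) via R2 from anc(e,f), link(f,d)
round 2: derive anc(e,j) via R2 from anc(e,f), link(f,j)
round 2: derive anc(f,b) via R2 from anc(f,d), link(d,b)
round 2: derive anc(f,i) via R2 from anc(f,d), link(d,i)
round 2: derive anc(i,f) via R2 from anc(i,e), link(e,f)
round 2: derive anc(j,b) via R2 from anc(j,d), link(d,b)
round 2: derive anc(j,e) via R2 from anc(j,i), link(i,e)
round 3: derive anc(a,j) via R2 from anc(a,f), link(f,j)
round 3: derive anc(b,i) via R2 from anc(b,d), link(d,i)
round 3: derive anc(d,d) via R2 from anc(d,f), link(f,d)
round 3: derive anc(d,j) via R2 from anc(d,f), link(f,j)
round 3: derive anc(e,b) via R2 from anc(e,d), link(d,b)
round 3: derive anc(e,i) via R2 from anc(e,d), link(d,i)
round 3: derive anc(f,e) via R2 from anc(f,b), link(b,e)
round 3: derive anc(i,d) via R2 from anc(i,f), link(f,d)
round 3: derive anc(i,j) via R2 from anc(i,f), link(f,j)
round 3: derive anc(j,f) via R2 from anc(j,b), link(b,f)
round 4: derive anc(e,e) via R2 from anc(e,b), link(b,e)
round 4: derive anc(i,b) via R2 from anc(i,d), link(d,b)
round 4: derive anc(i,i) via R2 from anc(i,d), link(d,i)
round 4: derive anc(j,j) via R2 from anc(j,f), link(f,j)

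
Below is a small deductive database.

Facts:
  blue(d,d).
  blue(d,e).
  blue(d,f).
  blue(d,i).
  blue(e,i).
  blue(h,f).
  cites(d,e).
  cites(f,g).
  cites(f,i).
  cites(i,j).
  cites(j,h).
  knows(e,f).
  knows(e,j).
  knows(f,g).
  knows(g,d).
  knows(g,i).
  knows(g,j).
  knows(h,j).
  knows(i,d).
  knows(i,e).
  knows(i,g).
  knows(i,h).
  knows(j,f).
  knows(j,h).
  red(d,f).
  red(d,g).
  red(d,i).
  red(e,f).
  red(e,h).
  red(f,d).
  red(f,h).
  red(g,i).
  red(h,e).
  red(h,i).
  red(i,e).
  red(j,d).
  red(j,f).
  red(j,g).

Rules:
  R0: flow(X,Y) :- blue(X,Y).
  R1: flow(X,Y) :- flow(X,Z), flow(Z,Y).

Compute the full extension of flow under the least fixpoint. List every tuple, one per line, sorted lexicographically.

round 1: derive flow(d,d) via R0 from blue(d,d)
round 1: derive flow(d,e) via R0 from blue(d,e)
round 1: derive flow(d,f) via R0 from blue(d,f)
round 1: derive flow(d,i) via R0 from blue(d,i)
round 1: derive flow(e,i) via R0 from blue(e,i)
round 1: derive flow(h,f) via R0 from blue(h,f)

flow(d,d)
flow(d,e)
flow(d,f)
flow(d,i)
flow(e,i)
flow(h,f)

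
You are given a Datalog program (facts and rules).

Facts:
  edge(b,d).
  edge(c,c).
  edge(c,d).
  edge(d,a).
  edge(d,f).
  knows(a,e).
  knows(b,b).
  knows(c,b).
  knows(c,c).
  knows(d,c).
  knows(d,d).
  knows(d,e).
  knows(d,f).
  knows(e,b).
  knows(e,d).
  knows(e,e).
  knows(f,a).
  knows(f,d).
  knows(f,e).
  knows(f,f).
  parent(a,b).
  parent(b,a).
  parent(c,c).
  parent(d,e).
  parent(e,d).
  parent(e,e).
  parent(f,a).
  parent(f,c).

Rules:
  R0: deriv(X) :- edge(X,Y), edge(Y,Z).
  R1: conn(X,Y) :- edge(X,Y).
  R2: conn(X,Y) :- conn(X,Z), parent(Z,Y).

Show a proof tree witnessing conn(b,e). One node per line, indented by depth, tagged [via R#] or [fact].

round 1: derive conn(b,d) via R1 from edge(b,d)
round 1: derive conn(c,c) via R1 from edge(c,c)
round 1: derive conn(c,d) via R1 from edge(c,d)
round 1: derive conn(d,a) via R1 from edge(d,a)
round 1: derive conn(d,f) via R1 from edge(d,f)
round 2: derive conn(b,e) via R2 from conn(b,d), parent(d,e)
round 2: derive conn(c,e) via R2 from conn(c,d), parent(d,e)
round 2: derive conn(d,b) via R2 from conn(d,a), parent(a,b)
round 2: derive conn(d,c) via R2 from conn(d,f), parent(f,c)

conn(b,e)  [via R2]
  conn(b,d)  [via R1]
    edge(b,d)  [fact]
  parent(d,e)  [fact]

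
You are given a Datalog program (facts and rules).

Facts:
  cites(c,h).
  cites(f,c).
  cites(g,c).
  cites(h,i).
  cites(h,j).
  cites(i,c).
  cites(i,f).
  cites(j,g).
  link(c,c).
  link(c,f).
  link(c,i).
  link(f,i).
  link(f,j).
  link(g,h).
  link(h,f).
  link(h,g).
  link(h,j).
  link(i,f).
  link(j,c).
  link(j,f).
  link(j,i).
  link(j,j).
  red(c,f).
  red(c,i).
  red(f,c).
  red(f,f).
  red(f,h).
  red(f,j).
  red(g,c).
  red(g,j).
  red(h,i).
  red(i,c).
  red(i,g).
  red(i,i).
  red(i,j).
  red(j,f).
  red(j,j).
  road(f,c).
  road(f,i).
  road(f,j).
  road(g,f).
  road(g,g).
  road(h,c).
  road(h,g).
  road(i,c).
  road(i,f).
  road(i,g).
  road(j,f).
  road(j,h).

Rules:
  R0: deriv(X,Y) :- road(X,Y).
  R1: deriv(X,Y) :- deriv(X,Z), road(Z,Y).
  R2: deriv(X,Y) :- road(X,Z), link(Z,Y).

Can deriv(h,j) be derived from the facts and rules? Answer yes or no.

yes

round 1: derive deriv(f,c) via R0 from road(f,c)
round 1: derive deriv(f,i) via R0 from road(f,i)
round 1: derive deriv(f,j) via R0 from road(f,j)
round 1: derive deriv(g,f) via R0 from road(g,f)
round 1: derive deriv(g,g) via R0 from road(g,g)
round 1: derive deriv(h,c) via R0 from road(h,c)
round 1: derive deriv(h,g) via R0 from road(h,g)
round 1: derive deriv(i,c) via R0 from road(i,c)
round 1: derive deriv(i,f) via R0 from road(i,f)
round 1: derive deriv(i,g) via R0 from road(i,g)
round 1: derive deriv(j,f) via R0 from road(j,f)
round 1: derive deriv(j,h) via R0 from road(j,h)
round 1: derive deriv(f,f) via R2 from road(f,c), link(c,f)
round 1: derive deriv(g,h) via R2 from road(g,g), link(g,h)
round 1: derive deriv(g,i) via R2 from road(g,f), link(f,i)
round 1: derive deriv(g,j) via R2 from road(g,f), link(f,j)
round 1: derive deriv(h,f) via R2 from road(h,c), link(c,f)
round 1: derive deriv(h,h) via R2 from road(h,g), link(g,h)
round 1: derive deriv(h,i) via R2 from road(h,c), link(c,i)
round 1: derive deriv(i,h) via R2 from road(i,g), link(g,h)
round 1: derive deriv(i,i) via R2 from road(i,c), link(c,i)
round 1: derive deriv(i,j) via R2 from road(i,f), link(f,j)
round 1: derive deriv(j,g) via R2 from road(j,h), link(h,g)
round 1: derive deriv(j,i) via R2 from road(j,f), link(f,i)
round 1: derive deriv(j,j) via R2 from road(j,f), link(f,j)
round 2: derive deriv(f,g) via R1 from deriv(f,i), road(i,g)
round 2: derive deriv(f,h) via R1 from deriv(f,j), road(j,h)
round 2: derive deriv(g,c) via R1 from deriv(g,f), road(f,c)
round 2: derive deriv(h,j) via R1 from deriv(h,f), road(f,j)
round 2: derive deriv(j,c) via R1 from deriv(j,f), road(f,c)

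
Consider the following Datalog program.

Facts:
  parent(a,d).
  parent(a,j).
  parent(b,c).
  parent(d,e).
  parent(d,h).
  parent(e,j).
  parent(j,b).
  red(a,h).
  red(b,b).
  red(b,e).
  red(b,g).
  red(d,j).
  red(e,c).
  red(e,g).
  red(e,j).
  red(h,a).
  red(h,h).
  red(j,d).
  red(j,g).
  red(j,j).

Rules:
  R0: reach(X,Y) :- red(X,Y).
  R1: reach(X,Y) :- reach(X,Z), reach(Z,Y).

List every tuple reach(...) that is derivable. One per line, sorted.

round 1: derive reach(a,h) via R0 from red(a,h)
round 1: derive reach(b,b) via R0 from red(b,b)
round 1: derive reach(b,e) via R0 from red(b,e)
round 1: derive reach(b,g) via R0 from red(b,g)
round 1: derive reach(d,j) via R0 from red(d,j)
round 1: derive reach(e,c) via R0 from red(e,c)
round 1: derive reach(e,g) via R0 from red(e,g)
round 1: derive reach(e,j) via R0 from red(e,j)
round 1: derive reach(h,a) via R0 from red(h,a)
round 1: derive reach(h,h) via R0 from red(h,h)
round 1: derive reach(j,d) via R0 from red(j,d)
round 1: derive reach(j,g) via R0 from red(j,g)
round 1: derive reach(j,j) via R0 from red(j,j)
round 2: derive reach(a,a) via R1 from reach(a,h), reach(h,a)
round 2: derive reach(b,c) via R1 from reach(b,e), reach(e,c)
round 2: derive reach(b,j) via R1 from reach(b,e), reach(e,j)
round 2: derive reach(d,d) via R1 from reach(d,j), reach(j,d)
round 2: derive reach(d,g) via R1 from reach(d,j), reach(j,g)
round 2: derive reach(e,d) via R1 from reach(e,j), reach(j,d)
round 3: derive reach(b,d) via R1 from reach(b,e), reach(e,d)

reach(a,a)
reach(a,h)
reach(b,b)
reach(b,c)
reach(b,d)
reach(b,e)
reach(b,g)
reach(b,j)
reach(d,d)
reach(d,g)
reach(d,j)
reach(e,c)
reach(e,d)
reach(e,g)
reach(e,j)
reach(h,a)
reach(h,h)
reach(j,d)
reach(j,g)
reach(j,j)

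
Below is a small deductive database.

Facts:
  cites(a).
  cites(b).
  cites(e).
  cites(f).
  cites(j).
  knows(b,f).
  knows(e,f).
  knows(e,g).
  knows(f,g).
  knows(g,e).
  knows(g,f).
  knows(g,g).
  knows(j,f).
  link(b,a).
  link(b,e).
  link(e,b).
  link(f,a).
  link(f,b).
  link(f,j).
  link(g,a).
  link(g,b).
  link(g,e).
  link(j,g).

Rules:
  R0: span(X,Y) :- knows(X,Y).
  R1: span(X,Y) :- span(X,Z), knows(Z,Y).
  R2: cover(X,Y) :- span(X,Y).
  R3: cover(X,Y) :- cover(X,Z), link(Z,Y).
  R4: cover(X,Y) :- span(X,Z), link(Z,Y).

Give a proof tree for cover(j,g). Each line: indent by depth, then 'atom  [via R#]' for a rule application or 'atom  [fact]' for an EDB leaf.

round 1: derive span(b,f) via R0 from knows(b,f)
round 1: derive span(e,f) via R0 from knows(e,f)
round 1: derive span(e,g) via R0 from knows(e,g)
round 1: derive span(f,g) via R0 from knows(f,g)
round 1: derive span(g,e) via R0 from knows(g,e)
round 1: derive span(g,f) via R0 from knows(g,f)
round 1: derive span(g,g) via R0 from knows(g,g)
round 1: derive span(j,f) via R0 from knows(j,f)
round 2: derive span(b,g) via R1 from span(b,f), knows(f,g)
round 2: derive span(e,e) via R1 from span(e,g), knows(g,e)
round 2: derive span(f,e) via R1 from span(f,g), knows(g,e)
round 2: derive span(f,f) via R1 from span(f,g), knows(g,f)
round 2: derive span(j,g) via R1 from span(j,f), knows(f,g)
round 2: derive cover(b,f) via R2 from span(b,f)
round 2: derive cover(e,f) via R2 from span(e,f)
round 2: derive cover(e,g) via R2 from span(e,g)
round 2: derive cover(f,g) via R2 from span(f,g)
round 2: derive cover(g,e) via R2 from span(g,e)
round 2: derive cover(g,f) via R2 from span(g,f)
round 2: derive cover(g,g) via R2 from span(g,g)
round 2: derive cover(j,f) via R2 from span(j,f)
round 2: derive cover(b,a) via R4 from span(b,f), link(f,a)
round 2: derive cover(b,b) via R4 from span(b,f), link(f,b)
round 2: derive cover(b,j) via R4 from span(b,f), link(f,j)
round 2: derive cover(e,a) via R4 from span(e,f), link(f,a)
round 2: derive cover(e,b) via R4 from span(e,f), link(f,b)
round 2: derive cover(e,e) via R4 from span(e,g), link(g,e)
round 2: derive cover(e,j) via R4 from span(e,f), link(f,j)
round 2: derive cover(f,a) via R4 from span(f,g), link(g,a)
round 2: derive cover(f,b) via R4 from span(f,g), link(g,b)
round 2: derive cover(f,e) via R4 from span(f,g), link(g,e)
round 2: derive cover(g,a) via R4 from span(g,f), link(f,a)
round 2: derive cover(g,b) via R4 from span(g,e), link(e,b)
round 2: derive cover(g,j) via R4 from span(g,f), link(f,j)
round 2: derive cover(j,a) via R4 from span(j,f), link(f,a)
round 2: derive cover(j,b) via R4 from span(j,f), link(f,b)
round 2: derive cover(j,j) via R4 from span(j,f), link(f,j)
round 3: derive span(b,e) via R1 from span(b,g), knows(g,e)
round 3: derive span(j,e) via R1 from span(j,g), knows(g,e)
round 3: derive cover(b,g) via R2 from span(b,g)
round 3: derive cover(f,f) via R2 from span(f,f)
round 3: derive cover(j,g) via R2 from span(j,g)
round 3: derive cover(b,e) via R3 from cover(b,b), link(b,e)
round 3: derive cover(j,e) via R3 from cover(j,b), link(b,e)
round 3: derive cover(f,j) via R4 from span(f,f), link(f,j)

cover(j,g)  [via R2]
  span(j,g)  [via R1]
    span(j,f)  [via R0]
      knows(j,f)  [fact]
    knows(f,g)  [fact]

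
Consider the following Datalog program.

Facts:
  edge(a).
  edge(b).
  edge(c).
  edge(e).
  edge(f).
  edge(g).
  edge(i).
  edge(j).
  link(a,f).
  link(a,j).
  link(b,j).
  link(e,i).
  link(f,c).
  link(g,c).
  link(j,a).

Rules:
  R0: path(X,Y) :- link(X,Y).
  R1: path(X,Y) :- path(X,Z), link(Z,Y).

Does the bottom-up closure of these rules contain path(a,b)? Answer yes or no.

no

round 1: derive path(a,f) via R0 from link(a,f)
round 1: derive path(a,j) via R0 from link(a,j)
round 1: derive path(b,j) via R0 from link(b,j)
round 1: derive path(e,i) via R0 from link(e,i)
round 1: derive path(f,c) via R0 from link(f,c)
round 1: derive path(g,c) via R0 from link(g,c)
round 1: derive path(j,a) via R0 from link(j,a)
round 2: derive path(a,a) via R1 from path(a,j), link(j,a)
round 2: derive path(a,c) via R1 from path(a,f), link(f,c)
round 2: derive path(b,a) via R1 from path(b,j), link(j,a)
round 2: derive path(j,f) via R1 from path(j,a), link(a,f)
round 2: derive path(j,j) via R1 from path(j,a), link(a,j)
round 3: derive path(b,f) via R1 from path(b,a), link(a,f)
round 3: derive path(j,c) via R1 from path(j,f), link(f,c)
round 4: derive path(b,c) via R1 from path(b,f), link(f,c)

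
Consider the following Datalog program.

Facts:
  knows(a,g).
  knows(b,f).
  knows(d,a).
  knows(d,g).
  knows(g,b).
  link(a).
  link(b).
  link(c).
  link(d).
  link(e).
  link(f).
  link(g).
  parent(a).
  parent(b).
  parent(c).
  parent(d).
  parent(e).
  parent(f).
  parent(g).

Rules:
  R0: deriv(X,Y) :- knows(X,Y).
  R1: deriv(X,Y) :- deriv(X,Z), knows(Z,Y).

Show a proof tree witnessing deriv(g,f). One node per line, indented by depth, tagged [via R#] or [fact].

round 1: derive deriv(a,g) via R0 from knows(a,g)
round 1: derive deriv(b,f) via R0 from knows(b,f)
round 1: derive deriv(d,a) via R0 from knows(d,a)
round 1: derive deriv(d,g) via R0 from knows(d,g)
round 1: derive deriv(g,b) via R0 from knows(g,b)
round 2: derive deriv(a,b) via R1 from deriv(a,g), knows(g,b)
round 2: derive deriv(d,b) via R1 from deriv(d,g), knows(g,b)
round 2: derive deriv(g,f) via R1 from deriv(g,b), knows(b,f)
round 3: derive deriv(a,f) via R1 from deriv(a,b), knows(b,f)
round 3: derive deriv(d,f) via R1 from deriv(d,b), knows(b,f)

deriv(g,f)  [via R1]
  deriv(g,b)  [via R0]
    knows(g,b)  [fact]
  knows(b,f)  [fact]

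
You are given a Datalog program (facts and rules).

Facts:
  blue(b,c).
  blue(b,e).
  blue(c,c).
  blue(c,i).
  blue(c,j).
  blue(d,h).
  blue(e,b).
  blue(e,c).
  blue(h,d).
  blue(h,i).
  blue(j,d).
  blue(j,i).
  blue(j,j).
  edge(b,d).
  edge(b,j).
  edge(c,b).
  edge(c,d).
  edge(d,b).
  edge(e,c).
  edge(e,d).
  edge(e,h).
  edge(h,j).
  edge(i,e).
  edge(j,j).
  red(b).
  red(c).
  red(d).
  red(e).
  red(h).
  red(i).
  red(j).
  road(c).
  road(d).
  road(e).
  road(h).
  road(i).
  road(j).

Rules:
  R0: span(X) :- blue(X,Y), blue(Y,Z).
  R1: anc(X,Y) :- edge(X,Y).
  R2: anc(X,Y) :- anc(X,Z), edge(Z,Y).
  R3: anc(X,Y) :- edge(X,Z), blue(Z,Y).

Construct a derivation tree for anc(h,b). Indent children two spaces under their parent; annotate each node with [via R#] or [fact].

round 1: derive anc(b,d) via R1 from edge(b,d)
round 1: derive anc(b,j) via R1 from edge(b,j)
round 1: derive anc(c,b) via R1 from edge(c,b)
round 1: derive anc(c,d) via R1 from edge(c,d)
round 1: derive anc(d,b) via R1 from edge(d,b)
round 1: derive anc(e,c) via R1 from edge(e,c)
round 1: derive anc(e,d) via R1 from edge(e,d)
round 1: derive anc(e,h) via R1 from edge(e,h)
round 1: derive anc(h,j) via R1 from edge(h,j)
round 1: derive anc(i,e) via R1 from edge(i,e)
round 1: derive anc(j,j) via R1 from edge(j,j)
round 1: derive anc(b,h) via R3 from edge(b,d), blue(d,h)
round 1: derive anc(b,i) via R3 from edge(b,j), blue(j,i)
round 1: derive anc(c,c) via R3 from edge(c,b), blue(b,c)
round 1: derive anc(c,e) via R3 from edge(c,b), blue(b,e)
round 1: derive anc(c,h) via R3 from edge(c,d), blue(d,h)
round 1: derive anc(d,c) via R3 from edge(d,b), blue(b,c)
round 1: derive anc(d,e) via R3 from edge(d,b), blue(b,e)
round 1: derive anc(e,i) via R3 from edge(e,c), blue(c,i)
round 1: derive anc(e,j) via R3 from edge(e,c), blue(c,j)
round 1: derive anc(h,d) via R3 from edge(h,j), blue(j,d)
round 1: derive anc(h,i) via R3 from edge(h,j), blue(j,i)
round 1: derive anc(i,b) via R3 from edge(i,e), blue(e,b)
round 1: derive anc(i,c) via R3 from edge(i,e), blue(e,c)
round 1: derive anc(j,d) via R3 from edge(j,j), blue(j,d)
round 1: derive anc(j,i) via R3 from edge(j,j), blue(j,i)
round 2: derive anc(b,b) via R2 from anc(b,d), edge(d,b)
round 2: derive anc(b,e) via R2 from anc(b,i), edge(i,e)
round 2: derive anc(c,j) via R2 from anc(c,b), edge(b,j)
round 2: derive anc(d,d) via R2 from anc(d,b), edge(b,d)
round 2: derive anc(d,h) via R2 from anc(d,e), edge(e,h)
round 2: derive anc(d,j) via R2 from anc(d,b), edge(b,j)
round 2: derive anc(e,b) via R2 from anc(e,c), edge(c,b)
round 2: derive anc(e,e) via R2 from anc(e,i), edge(i,e)
round 2: derive anc(h,b) via R2 from anc(h,d), edge(d,b)
round 2: derive anc(h,e) via R2 from anc(h,i), edge(i,e)
round 2: derive anc(i,d) via R2 from anc(i,b), edge(b,d)
round 2: derive anc(i,h) via R2 from anc(i,e), edge(e,h)
round 2: derive anc(i,j) via R2 from anc(i,b), edge(b,j)
round 2: derive anc(j,b) via R2 from anc(j,d), edge(d,b)
round 2: derive anc(j,e) via R2 from anc(j,i), edge(i,e)
round 3: derive anc(b,c) via R2 from anc(b,e), edge(e,c)
round 3: derive anc(h,c) via R2 from anc(h,e), edge(e,c)
round 3: derive anc(h,h) via R2 from anc(h,e), edge(e,h)
round 3: derive anc(j,c) via R2 from anc(j,e), edge(e,c)
round 3: derive anc(j,h) via R2 from anc(j,e), edge(e,h)

anc(h,b)  [via R2]
  anc(h,d)  [via R3]
    edge(h,j)  [fact]
    blue(j,d)  [fact]
  edge(d,b)  [fact]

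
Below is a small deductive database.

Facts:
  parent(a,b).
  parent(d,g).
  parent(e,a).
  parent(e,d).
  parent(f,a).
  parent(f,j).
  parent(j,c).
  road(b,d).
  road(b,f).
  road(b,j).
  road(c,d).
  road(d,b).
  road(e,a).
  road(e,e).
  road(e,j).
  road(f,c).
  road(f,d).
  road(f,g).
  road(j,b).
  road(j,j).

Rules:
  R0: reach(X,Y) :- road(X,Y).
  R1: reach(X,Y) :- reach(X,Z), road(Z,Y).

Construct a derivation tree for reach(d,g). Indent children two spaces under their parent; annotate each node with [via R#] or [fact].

reach(d,g)  [via R1]
  reach(d,f)  [via R1]
    reach(d,b)  [via R0]
      road(d,b)  [fact]
    road(b,f)  [fact]
  road(f,g)  [fact]

round 1: derive reach(b,d) via R0 from road(b,d)
round 1: derive reach(b,f) via R0 from road(b,f)
round 1: derive reach(b,j) via R0 from road(b,j)
round 1: derive reach(c,d) via R0 from road(c,d)
round 1: derive reach(d,b) via R0 from road(d,b)
round 1: derive reach(e,a) via R0 from road(e,a)
round 1: derive reach(e,e) via R0 from road(e,e)
round 1: derive reach(e,j) via R0 from road(e,j)
round 1: derive reach(f,c) via R0 from road(f,c)
round 1: derive reach(f,d) via R0 from road(f,d)
round 1: derive reach(f,g) via R0 from road(f,g)
round 1: derive reach(j,b) via R0 from road(j,b)
round 1: derive reach(j,j) via R0 from road(j,j)
round 2: derive reach(b,b) via R1 from reach(b,d), road(d,b)
round 2: derive reach(b,c) via R1 from reach(b,f), road(f,c)
round 2: derive reach(b,g) via R1 from reach(b,f), road(f,g)
round 2: derive reach(c,b) via R1 from reach(c,d), road(d,b)
round 2: derive reach(d,d) via R1 from reach(d,b), road(b,d)
round 2: derive reach(d,f) via R1 from reach(d,b), road(b,f)
round 2: derive reach(d,j) via R1 from reach(d,b), road(b,j)
round 2: derive reach(e,b) via R1 from reach(e,j), road(j,b)
round 2: derive reach(f,b) via R1 from reach(f,d), road(d,b)
round 2: derive reach(j,d) via R1 from reach(j,b), road(b,d)
round 2: derive reach(j,f) via R1 from reach(j,b), road(b,f)
round 3: derive reach(c,f) via R1 from reach(c,b), road(b,f)
round 3: derive reach(c,j) via R1 from reach(c,b), road(b,j)
round 3: derive reach(d,c) via R1 from reach(d,f), road(f,c)
round 3: derive reach(d,g) via R1 from reach(d,f), road(f,g)
round 3: derive reach(e,d) via R1 from reach(e,b), road(b,d)
round 3: derive reach(e,f) via R1 from reach(e,b), road(b,f)
round 3: derive reach(f,f) via R1 from reach(f,b), road(b,f)
round 3: derive reach(f,j) via R1 from reach(f,b), road(b,j)
round 3: derive reach(j,c) via R1 from reach(j,f), road(f,c)
round 3: derive reach(j,g) via R1 from reach(j,f), road(f,g)
round 4: derive reach(c,c) via R1 from reach(c,f), road(f,c)
round 4: derive reach(c,g) via R1 from reach(c,f), road(f,g)
round 4: derive reach(e,c) via R1 from reach(e,f), road(f,c)
round 4: derive reach(e,g) via R1 from reach(e,f), road(f,g)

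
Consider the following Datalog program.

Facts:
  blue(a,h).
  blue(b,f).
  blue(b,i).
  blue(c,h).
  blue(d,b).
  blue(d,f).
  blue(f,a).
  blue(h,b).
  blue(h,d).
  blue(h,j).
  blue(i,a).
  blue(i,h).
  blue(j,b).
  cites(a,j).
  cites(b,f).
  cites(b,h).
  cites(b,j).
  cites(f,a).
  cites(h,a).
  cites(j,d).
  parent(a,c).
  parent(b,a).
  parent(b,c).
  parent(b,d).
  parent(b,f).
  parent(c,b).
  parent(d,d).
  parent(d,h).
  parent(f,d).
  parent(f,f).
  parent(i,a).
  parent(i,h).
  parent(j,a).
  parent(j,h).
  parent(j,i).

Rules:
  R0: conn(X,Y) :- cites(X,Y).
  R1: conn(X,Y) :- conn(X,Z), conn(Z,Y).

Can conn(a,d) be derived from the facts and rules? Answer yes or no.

round 1: derive conn(a,j) via R0 from cites(a,j)
round 1: derive conn(b,f) via R0 from cites(b,f)
round 1: derive conn(b,h) via R0 from cites(b,h)
round 1: derive conn(b,j) via R0 from cites(b,j)
round 1: derive conn(f,a) via R0 from cites(f,a)
round 1: derive conn(h,a) via R0 from cites(h,a)
round 1: derive conn(j,d) via R0 from cites(j,d)
round 2: derive conn(a,d) via R1 from conn(a,j), conn(j,d)
round 2: derive conn(b,a) via R1 from conn(b,f), conn(f,a)
round 2: derive conn(b,d) via R1 from conn(b,j), conn(j,d)
round 2: derive conn(f,j) via R1 from conn(f,a), conn(a,j)
round 2: derive conn(h,j) via R1 from conn(h,a), conn(a,j)
round 3: derive conn(f,d) via R1 from conn(f,a), conn(a,d)
round 3: derive conn(h,d) via R1 from conn(h,a), conn(a,d)

yes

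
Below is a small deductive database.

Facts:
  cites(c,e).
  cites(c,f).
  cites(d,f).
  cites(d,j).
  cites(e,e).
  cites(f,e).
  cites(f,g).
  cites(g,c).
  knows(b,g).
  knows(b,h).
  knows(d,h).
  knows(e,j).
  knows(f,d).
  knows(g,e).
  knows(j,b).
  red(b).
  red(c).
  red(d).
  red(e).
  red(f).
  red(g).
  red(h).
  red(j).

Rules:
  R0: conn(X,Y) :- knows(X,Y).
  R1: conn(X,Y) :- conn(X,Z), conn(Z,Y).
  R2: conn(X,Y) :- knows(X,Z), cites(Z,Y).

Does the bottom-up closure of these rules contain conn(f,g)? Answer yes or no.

round 1: derive conn(b,g) via R0 from knows(b,g)
round 1: derive conn(b,h) via R0 from knows(b,h)
round 1: derive conn(d,h) via R0 from knows(d,h)
round 1: derive conn(e,j) via R0 from knows(e,j)
round 1: derive conn(f,d) via R0 from knows(f,d)
round 1: derive conn(g,e) via R0 from knows(g,e)
round 1: derive conn(j,b) via R0 from knows(j,b)
round 1: derive conn(b,c) via R2 from knows(b,g), cites(g,c)
round 1: derive conn(f,f) via R2 from knows(f,d), cites(d,f)
round 1: derive conn(f,j) via R2 from knows(f,d), cites(d,j)
round 2: derive conn(b,e) via R1 from conn(b,g), conn(g,e)
round 2: derive conn(e,b) via R1 from conn(e,j), conn(j,b)
round 2: derive conn(f,b) via R1 from conn(f,j), conn(j,b)
round 2: derive conn(f,h) via R1 from conn(f,d), conn(d,h)
round 2: derive conn(g,j) via R1 from conn(g,e), conn(e,j)
round 2: derive conn(j,c) via R1 from conn(j,b), conn(b,c)
round 2: derive conn(j,g) via R1 from conn(j,b), conn(b,g)
round 2: derive conn(j,h) via R1 from conn(j,b), conn(b,h)
round 3: derive conn(b,b) via R1 from conn(b,e), conn(e,b)
round 3: derive conn(b,j) via R1 from conn(b,e), conn(e,j)
round 3: derive conn(e,c) via R1 from conn(e,b), conn(b,c)
round 3: derive conn(e,e) via R1 from conn(e,b), conn(b,e)
round 3: derive conn(e,g) via R1 from conn(e,b), conn(b,g)
round 3: derive conn(e,h) via R1 from conn(e,b), conn(b,h)
round 3: derive conn(f,c) via R1 from conn(f,b), conn(b,c)
round 3: derive conn(f,e) via R1 from conn(f,b), conn(b,e)
round 3: derive conn(f,g) via R1 from conn(f,b), conn(b,g)
round 3: derive conn(g,b) via R1 from conn(g,e), conn(e,b)
round 3: derive conn(g,c) via R1 from conn(g,j), conn(j,c)
round 3: derive conn(g,g) via R1 from conn(g,j), conn(j,g)
round 3: derive conn(g,h) via R1 from conn(g,j), conn(j,h)
round 3: derive conn(j,e) via R1 from conn(j,b), conn(b,e)
round 3: derive conn(j,j) via R1 from conn(j,g), conn(g,j)

yes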